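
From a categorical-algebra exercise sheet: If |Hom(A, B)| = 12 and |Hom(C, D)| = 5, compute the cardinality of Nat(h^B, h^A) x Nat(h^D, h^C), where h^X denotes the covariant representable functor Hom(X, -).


By the Yoneda lemma, Nat(h^B, h^A) is isomorphic to Hom(A, B),
so |Nat(h^B, h^A)| = |Hom(A, B)| and |Nat(h^D, h^C)| = |Hom(C, D)|.
|Hom(A, B)| = 12, |Hom(C, D)| = 5.
|Nat(h^B, h^A) x Nat(h^D, h^C)| = 12 * 5 = 60

60


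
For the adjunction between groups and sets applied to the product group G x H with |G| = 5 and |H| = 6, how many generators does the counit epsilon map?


The counit epsilon_K: F(U(K)) -> K of the Free-Forgetful adjunction
maps |K| generators of F(U(K)) into K. For K = G x H (the product group),
|G x H| = |G| * |H|.
Total generators mapped = 5 * 6 = 30.

30


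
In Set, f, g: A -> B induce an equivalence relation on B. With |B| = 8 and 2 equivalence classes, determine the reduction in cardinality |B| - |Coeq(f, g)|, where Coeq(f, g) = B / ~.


The coequalizer Coeq(f, g) = B / ~ has one element per equivalence class.
|B| = 8, |Coeq(f, g)| = 2.
|B| - |Coeq(f, g)| = 8 - 2 = 6.

6


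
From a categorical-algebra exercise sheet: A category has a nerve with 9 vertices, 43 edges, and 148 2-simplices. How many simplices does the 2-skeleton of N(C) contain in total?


The 2-skeleton of the nerve N(C) consists of simplices in dimensions 0, 1, 2:
  |N(C)_0| = 9 (objects)
  |N(C)_1| = 43 (morphisms)
  |N(C)_2| = 148 (composable pairs)
Total = 9 + 43 + 148 = 200

200


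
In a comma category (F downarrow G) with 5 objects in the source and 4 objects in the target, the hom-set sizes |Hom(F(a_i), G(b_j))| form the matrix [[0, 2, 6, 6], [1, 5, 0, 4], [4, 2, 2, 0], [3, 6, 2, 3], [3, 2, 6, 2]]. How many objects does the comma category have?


Objects of (F downarrow G) are triples (a, b, h: F(a)->G(b)).
The count equals the sum of all entries in the hom-matrix.
sum(row 0) = 14
sum(row 1) = 10
sum(row 2) = 8
sum(row 3) = 14
sum(row 4) = 13
Grand total = 59

59


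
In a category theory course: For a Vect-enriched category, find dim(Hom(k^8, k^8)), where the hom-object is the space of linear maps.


In Vect-enriched categories, Hom(k^n, k^m) is the space of m x n matrices.
dim(Hom(k^8, k^8)) = 8 * 8 = 64

64


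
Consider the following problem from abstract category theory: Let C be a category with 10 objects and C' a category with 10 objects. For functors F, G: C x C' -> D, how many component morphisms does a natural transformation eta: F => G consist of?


A natural transformation eta: F => G assigns one component morphism per
object of the domain category.
The domain is the product category C x C', so
|Ob(C x C')| = |Ob(C)| * |Ob(C')| = 10 * 10 = 100.
Therefore eta has 100 component morphisms.

100


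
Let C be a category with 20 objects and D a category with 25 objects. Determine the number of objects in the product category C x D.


The product category C x D has objects that are pairs (c, d).
Number of pairs = |Ob(C)| * |Ob(D)| = 20 * 25 = 500

500


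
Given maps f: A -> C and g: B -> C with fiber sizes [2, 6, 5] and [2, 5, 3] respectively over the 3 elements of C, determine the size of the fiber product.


The pullback A x_C B consists of pairs (a, b) with f(a) = g(b).
For each element c in C, the fiber product has |f^-1(c)| * |g^-1(c)| elements.
Summing over C: 2 * 2 + 6 * 5 + 5 * 3
= 4 + 30 + 15 = 49

49


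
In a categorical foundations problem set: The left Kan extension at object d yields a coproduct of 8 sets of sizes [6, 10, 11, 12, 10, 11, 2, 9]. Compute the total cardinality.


Pointwise, the left Kan extension (Lan_F H)(d) is the colimit, indexed
by the comma category (F downarrow d), of H composed with the
projection (F downarrow d) -> C. Here that colimit is given
as a coproduct (disjoint union) of sets, so its cardinality is the
sum of the sizes of the summands.
Coproduct of sets with sizes: 6 + 10 + 11 + 12 + 10 + 11 + 2 + 9
= 71

71


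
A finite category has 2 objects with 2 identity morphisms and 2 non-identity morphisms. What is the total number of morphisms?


Each object has an identity morphism, giving 2 identities.
Adding the 2 non-identity morphisms:
Total = 2 + 2 = 4

4


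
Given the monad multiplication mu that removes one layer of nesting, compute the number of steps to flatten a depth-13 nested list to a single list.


Each application of mu: T^2 -> T removes one layer of nesting.
Starting at depth 13 (i.e., T^13(X)), we need to reach T(X).
Number of mu applications = 13 - 1 = 12

12


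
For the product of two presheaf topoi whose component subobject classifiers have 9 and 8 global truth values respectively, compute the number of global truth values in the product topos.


In a product of presheaf topoi E_1 x E_2, the subobject classifier
is Omega = Omega_1 x Omega_2 (componentwise), so
|Omega(top)| = |Omega_1(top_1)| * |Omega_2(top_2)|.
= 9 * 8 = 72.

72


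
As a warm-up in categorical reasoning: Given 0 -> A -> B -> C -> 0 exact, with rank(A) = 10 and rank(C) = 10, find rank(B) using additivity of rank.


For a short exact sequence 0 -> A -> B -> C -> 0,
rank is additive: rank(B) = rank(A) + rank(C).
rank(B) = 10 + 10 = 20

20


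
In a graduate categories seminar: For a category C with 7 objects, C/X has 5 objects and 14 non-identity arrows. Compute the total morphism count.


In the slice category C/X, objects are morphisms to X.
Identity morphisms: 5 (one per object of C/X).
Non-identity morphisms: 14.
Total = 5 + 14 = 19

19


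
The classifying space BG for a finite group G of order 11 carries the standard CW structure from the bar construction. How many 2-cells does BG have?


In the bar-construction CW model of BG, the n-cells are indexed by
n-tuples [g_1|...|g_n] of non-identity elements of G (degenerate
simplices with some g_i = e do not contribute cells), so there are
(|G| - 1)^n n-cells.
For dim = 2 with |G| = 11:
cells = (11 - 1)^2 = 10^2 = 100

100


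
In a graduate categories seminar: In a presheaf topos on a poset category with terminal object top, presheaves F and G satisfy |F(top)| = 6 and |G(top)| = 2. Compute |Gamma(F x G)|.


Global sections of a presheaf on a poset with terminal top satisfy
Gamma(H) ~ H(top). Presheaves admit pointwise products, so
(F x G)(top) = F(top) x G(top) (Cartesian product).
|Gamma(F x G)| = |F(top)| * |G(top)| = 6 * 2 = 12.

12


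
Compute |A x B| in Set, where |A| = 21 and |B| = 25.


In Set, the product A x B is the Cartesian product.
By the universal property, |A x B| = |A| * |B|.
|A x B| = 21 * 25 = 525

525


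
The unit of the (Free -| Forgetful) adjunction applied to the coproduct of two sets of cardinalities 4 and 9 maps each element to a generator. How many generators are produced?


The unit eta_X: X -> U(F(X)) of the Free-Forgetful adjunction
maps each element of X to a generator of F(X). For X = S + T (disjoint
union in Set), |S + T| = |S| + |T|.
Total mappings = 4 + 9 = 13.

13


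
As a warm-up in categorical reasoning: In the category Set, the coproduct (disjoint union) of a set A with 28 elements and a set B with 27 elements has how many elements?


In Set, the coproduct A + B is the disjoint union.
|A + B| = |A| + |B| = 28 + 27 = 55

55


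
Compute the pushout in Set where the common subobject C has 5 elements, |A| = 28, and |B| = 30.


The pushout A +_C B identifies the images of C in A and B.
|A +_C B| = |A| + |B| - |C| (for injections).
= 28 + 30 - 5 = 53

53


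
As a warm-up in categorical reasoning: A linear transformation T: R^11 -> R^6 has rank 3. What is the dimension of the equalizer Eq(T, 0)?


The equalizer of f and the zero map is ker(f).
By the rank-nullity theorem: dim(ker(f)) = dim(domain) - rank(f).
dim(ker(f)) = 11 - 3 = 8

8


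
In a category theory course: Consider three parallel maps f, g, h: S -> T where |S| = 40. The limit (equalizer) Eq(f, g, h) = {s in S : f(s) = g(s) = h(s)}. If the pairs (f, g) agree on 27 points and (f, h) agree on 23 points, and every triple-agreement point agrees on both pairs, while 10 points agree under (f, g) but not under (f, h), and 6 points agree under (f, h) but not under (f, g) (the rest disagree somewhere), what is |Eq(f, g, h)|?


Eq(f, g, h) is the triple-agreement set: points in S where all three
maps take the same value. Using inclusion-exclusion on the pairwise data:
Pair (f, g) agrees on 27 points; pair (f, h) on 23 points.
Points agreeing under (f, g) but not (f, h) = 10; under (f, h) but not (f, g) = 6.
Triple-agreement = agreement-in-(f, g) minus points that agree under (f, g) but not (f, h):
|Eq(f, g, h)| = 27 - 10 = 17
(cross-check via (f, h): 23 - 6 = 17.)

17


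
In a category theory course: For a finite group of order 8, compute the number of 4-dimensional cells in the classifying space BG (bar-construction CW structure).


In the bar-construction CW model of BG, the n-cells are indexed by
n-tuples [g_1|...|g_n] of non-identity elements of G (degenerate
simplices with some g_i = e do not contribute cells), so there are
(|G| - 1)^n n-cells.
For dim = 4 with |G| = 8:
cells = (8 - 1)^4 = 7^4 = 2401

2401


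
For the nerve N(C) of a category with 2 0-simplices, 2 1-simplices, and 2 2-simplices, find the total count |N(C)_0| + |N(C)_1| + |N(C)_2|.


The 2-skeleton of the nerve N(C) consists of simplices in dimensions 0, 1, 2:
  |N(C)_0| = 2 (objects)
  |N(C)_1| = 2 (morphisms)
  |N(C)_2| = 2 (composable pairs)
Total = 2 + 2 + 2 = 6

6


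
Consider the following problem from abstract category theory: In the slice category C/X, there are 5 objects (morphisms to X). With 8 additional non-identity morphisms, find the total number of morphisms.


In the slice category C/X, objects are morphisms to X.
Identity morphisms: 5 (one per object of C/X).
Non-identity morphisms: 8.
Total = 5 + 8 = 13

13


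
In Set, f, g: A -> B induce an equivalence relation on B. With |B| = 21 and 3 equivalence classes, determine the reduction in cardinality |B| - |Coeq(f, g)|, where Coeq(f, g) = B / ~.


The coequalizer Coeq(f, g) = B / ~ has one element per equivalence class.
|B| = 21, |Coeq(f, g)| = 3.
|B| - |Coeq(f, g)| = 21 - 3 = 18.

18


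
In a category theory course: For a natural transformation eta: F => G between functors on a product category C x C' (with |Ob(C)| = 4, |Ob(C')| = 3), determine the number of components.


A natural transformation eta: F => G assigns one component morphism per
object of the domain category.
The domain is the product category C x C', so
|Ob(C x C')| = |Ob(C)| * |Ob(C')| = 4 * 3 = 12.
Therefore eta has 12 component morphisms.

12


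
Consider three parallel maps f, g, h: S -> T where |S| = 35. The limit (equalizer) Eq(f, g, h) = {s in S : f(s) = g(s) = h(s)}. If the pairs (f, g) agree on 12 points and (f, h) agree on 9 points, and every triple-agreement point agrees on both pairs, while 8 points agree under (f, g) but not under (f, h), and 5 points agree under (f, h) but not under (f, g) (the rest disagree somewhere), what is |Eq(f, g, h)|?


Eq(f, g, h) is the triple-agreement set: points in S where all three
maps take the same value. Using inclusion-exclusion on the pairwise data:
Pair (f, g) agrees on 12 points; pair (f, h) on 9 points.
Points agreeing under (f, g) but not (f, h) = 8; under (f, h) but not (f, g) = 5.
Triple-agreement = agreement-in-(f, g) minus points that agree under (f, g) but not (f, h):
|Eq(f, g, h)| = 12 - 8 = 4
(cross-check via (f, h): 9 - 5 = 4.)

4


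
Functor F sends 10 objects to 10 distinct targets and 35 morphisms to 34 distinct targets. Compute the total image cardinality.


The image of F consists of distinct objects and distinct morphisms.
|Im(F)| on objects = 10
|Im(F)| on morphisms = 34
Total image cardinality = 10 + 34 = 44

44


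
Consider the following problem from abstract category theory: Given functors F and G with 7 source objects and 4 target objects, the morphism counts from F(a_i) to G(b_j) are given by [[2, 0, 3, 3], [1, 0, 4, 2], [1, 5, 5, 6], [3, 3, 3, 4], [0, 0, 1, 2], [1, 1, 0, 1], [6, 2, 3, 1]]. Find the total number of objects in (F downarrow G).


Objects of (F downarrow G) are triples (a, b, h: F(a)->G(b)).
The count equals the sum of all entries in the hom-matrix.
sum(row 0) = 8
sum(row 1) = 7
sum(row 2) = 17
sum(row 3) = 13
sum(row 4) = 3
sum(row 5) = 3
sum(row 6) = 12
Grand total = 63

63


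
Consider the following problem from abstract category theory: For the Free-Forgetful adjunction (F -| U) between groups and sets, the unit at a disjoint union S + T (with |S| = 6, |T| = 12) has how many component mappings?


The unit eta_X: X -> U(F(X)) of the Free-Forgetful adjunction
maps each element of X to a generator of F(X). For X = S + T (disjoint
union in Set), |S + T| = |S| + |T|.
Total mappings = 6 + 12 = 18.

18


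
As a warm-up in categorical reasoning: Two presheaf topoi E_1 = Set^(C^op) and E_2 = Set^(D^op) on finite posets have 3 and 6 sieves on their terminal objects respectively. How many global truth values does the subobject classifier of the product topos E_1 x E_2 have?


In a product of presheaf topoi E_1 x E_2, the subobject classifier
is Omega = Omega_1 x Omega_2 (componentwise), so
|Omega(top)| = |Omega_1(top_1)| * |Omega_2(top_2)|.
= 3 * 6 = 18.

18


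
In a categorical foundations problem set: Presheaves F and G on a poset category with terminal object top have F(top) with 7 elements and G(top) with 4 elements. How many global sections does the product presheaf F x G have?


Global sections of a presheaf on a poset with terminal top satisfy
Gamma(H) ~ H(top). Presheaves admit pointwise products, so
(F x G)(top) = F(top) x G(top) (Cartesian product).
|Gamma(F x G)| = |F(top)| * |G(top)| = 7 * 4 = 28.

28


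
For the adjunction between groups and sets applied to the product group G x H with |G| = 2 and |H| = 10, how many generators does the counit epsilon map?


The counit epsilon_K: F(U(K)) -> K of the Free-Forgetful adjunction
maps |K| generators of F(U(K)) into K. For K = G x H (the product group),
|G x H| = |G| * |H|.
Total generators mapped = 2 * 10 = 20.

20


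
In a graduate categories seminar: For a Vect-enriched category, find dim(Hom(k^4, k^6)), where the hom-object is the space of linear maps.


In Vect-enriched categories, Hom(k^n, k^m) is the space of m x n matrices.
dim(Hom(k^4, k^6)) = 6 * 4 = 24

24


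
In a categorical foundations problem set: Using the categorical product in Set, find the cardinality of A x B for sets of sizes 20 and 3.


In Set, the product A x B is the Cartesian product.
By the universal property, |A x B| = |A| * |B|.
|A x B| = 20 * 3 = 60

60


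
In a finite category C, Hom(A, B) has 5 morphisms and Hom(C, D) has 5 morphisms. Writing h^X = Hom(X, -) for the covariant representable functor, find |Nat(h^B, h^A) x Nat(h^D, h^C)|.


By the Yoneda lemma, Nat(h^B, h^A) is isomorphic to Hom(A, B),
so |Nat(h^B, h^A)| = |Hom(A, B)| and |Nat(h^D, h^C)| = |Hom(C, D)|.
|Hom(A, B)| = 5, |Hom(C, D)| = 5.
|Nat(h^B, h^A) x Nat(h^D, h^C)| = 5 * 5 = 25

25


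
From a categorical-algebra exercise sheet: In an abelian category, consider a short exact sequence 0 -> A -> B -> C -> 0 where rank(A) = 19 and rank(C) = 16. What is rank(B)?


For a short exact sequence 0 -> A -> B -> C -> 0,
rank is additive: rank(B) = rank(A) + rank(C).
rank(B) = 19 + 16 = 35

35


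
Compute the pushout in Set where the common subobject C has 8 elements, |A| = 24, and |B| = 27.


The pushout A +_C B identifies the images of C in A and B.
|A +_C B| = |A| + |B| - |C| (for injections).
= 24 + 27 - 8 = 43

43


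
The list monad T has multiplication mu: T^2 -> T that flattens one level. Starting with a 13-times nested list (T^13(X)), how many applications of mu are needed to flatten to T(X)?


Each application of mu: T^2 -> T removes one layer of nesting.
Starting at depth 13 (i.e., T^13(X)), we need to reach T(X).
Number of mu applications = 13 - 1 = 12

12


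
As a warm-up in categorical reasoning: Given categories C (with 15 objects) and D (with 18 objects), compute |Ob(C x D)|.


The product category C x D has objects that are pairs (c, d).
Number of pairs = |Ob(C)| * |Ob(D)| = 15 * 18 = 270

270


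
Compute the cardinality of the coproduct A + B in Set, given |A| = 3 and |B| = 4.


In Set, the coproduct A + B is the disjoint union.
|A + B| = |A| + |B| = 3 + 4 = 7

7


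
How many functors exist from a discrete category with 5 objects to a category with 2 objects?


A functor from a discrete category C to D is determined by
where each object maps. Each of the 5 objects of C can map
to any of the 2 objects of D independently.
Number of functors = 2^5 = 32

32


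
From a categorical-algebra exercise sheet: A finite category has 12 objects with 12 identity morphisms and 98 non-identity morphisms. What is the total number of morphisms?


Each object has an identity morphism, giving 12 identities.
Adding the 98 non-identity morphisms:
Total = 12 + 98 = 110

110


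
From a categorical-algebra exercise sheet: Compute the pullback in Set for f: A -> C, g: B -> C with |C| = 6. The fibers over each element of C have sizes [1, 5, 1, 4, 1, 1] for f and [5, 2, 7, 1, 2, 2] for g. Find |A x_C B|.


The pullback A x_C B consists of pairs (a, b) with f(a) = g(b).
For each element c in C, the fiber product has |f^-1(c)| * |g^-1(c)| elements.
Summing over C: 1 * 5 + 5 * 2 + 1 * 7 + 4 * 1 + 1 * 2 + 1 * 2
= 5 + 10 + 7 + 4 + 2 + 2 = 30

30


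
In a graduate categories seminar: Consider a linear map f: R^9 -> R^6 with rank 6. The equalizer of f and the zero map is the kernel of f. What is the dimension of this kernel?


The equalizer of f and the zero map is ker(f).
By the rank-nullity theorem: dim(ker(f)) = dim(domain) - rank(f).
dim(ker(f)) = 9 - 6 = 3

3


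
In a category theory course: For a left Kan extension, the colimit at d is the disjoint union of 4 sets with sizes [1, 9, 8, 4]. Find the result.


Pointwise, the left Kan extension (Lan_F H)(d) is the colimit, indexed
by the comma category (F downarrow d), of H composed with the
projection (F downarrow d) -> C. Here that colimit is given
as a coproduct (disjoint union) of sets, so its cardinality is the
sum of the sizes of the summands.
Coproduct of sets with sizes: 1 + 9 + 8 + 4
= 22

22


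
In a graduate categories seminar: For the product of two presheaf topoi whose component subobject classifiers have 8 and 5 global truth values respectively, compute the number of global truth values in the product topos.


In a product of presheaf topoi E_1 x E_2, the subobject classifier
is Omega = Omega_1 x Omega_2 (componentwise), so
|Omega(top)| = |Omega_1(top_1)| * |Omega_2(top_2)|.
= 8 * 5 = 40.

40


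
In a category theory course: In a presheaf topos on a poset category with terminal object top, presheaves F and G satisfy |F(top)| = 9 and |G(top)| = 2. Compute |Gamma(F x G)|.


Global sections of a presheaf on a poset with terminal top satisfy
Gamma(H) ~ H(top). Presheaves admit pointwise products, so
(F x G)(top) = F(top) x G(top) (Cartesian product).
|Gamma(F x G)| = |F(top)| * |G(top)| = 9 * 2 = 18.

18


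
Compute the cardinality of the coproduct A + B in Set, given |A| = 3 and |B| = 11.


In Set, the coproduct A + B is the disjoint union.
|A + B| = |A| + |B| = 3 + 11 = 14

14


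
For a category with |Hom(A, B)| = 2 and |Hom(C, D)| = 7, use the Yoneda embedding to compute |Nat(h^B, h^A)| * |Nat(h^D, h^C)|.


By the Yoneda lemma, Nat(h^B, h^A) is isomorphic to Hom(A, B),
so |Nat(h^B, h^A)| = |Hom(A, B)| and |Nat(h^D, h^C)| = |Hom(C, D)|.
|Hom(A, B)| = 2, |Hom(C, D)| = 7.
|Nat(h^B, h^A) x Nat(h^D, h^C)| = 2 * 7 = 14

14


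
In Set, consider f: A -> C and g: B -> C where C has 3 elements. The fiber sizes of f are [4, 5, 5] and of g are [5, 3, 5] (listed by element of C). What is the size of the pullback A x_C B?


The pullback A x_C B consists of pairs (a, b) with f(a) = g(b).
For each element c in C, the fiber product has |f^-1(c)| * |g^-1(c)| elements.
Summing over C: 4 * 5 + 5 * 3 + 5 * 5
= 20 + 15 + 25 = 60

60


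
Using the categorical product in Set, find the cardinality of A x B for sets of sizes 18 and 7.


In Set, the product A x B is the Cartesian product.
By the universal property, |A x B| = |A| * |B|.
|A x B| = 18 * 7 = 126

126


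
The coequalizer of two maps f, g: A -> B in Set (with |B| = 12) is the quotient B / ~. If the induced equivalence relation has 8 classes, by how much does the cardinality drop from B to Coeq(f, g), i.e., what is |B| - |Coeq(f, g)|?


The coequalizer Coeq(f, g) = B / ~ has one element per equivalence class.
|B| = 12, |Coeq(f, g)| = 8.
|B| - |Coeq(f, g)| = 12 - 8 = 4.

4


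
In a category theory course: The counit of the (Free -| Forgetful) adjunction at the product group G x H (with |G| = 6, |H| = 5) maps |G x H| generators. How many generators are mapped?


The counit epsilon_K: F(U(K)) -> K of the Free-Forgetful adjunction
maps |K| generators of F(U(K)) into K. For K = G x H (the product group),
|G x H| = |G| * |H|.
Total generators mapped = 6 * 5 = 30.

30


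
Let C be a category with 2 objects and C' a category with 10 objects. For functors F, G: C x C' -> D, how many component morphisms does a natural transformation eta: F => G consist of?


A natural transformation eta: F => G assigns one component morphism per
object of the domain category.
The domain is the product category C x C', so
|Ob(C x C')| = |Ob(C)| * |Ob(C')| = 2 * 10 = 20.
Therefore eta has 20 component morphisms.

20


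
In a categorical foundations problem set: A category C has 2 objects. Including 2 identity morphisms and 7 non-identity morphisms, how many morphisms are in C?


Each object has an identity morphism, giving 2 identities.
Adding the 7 non-identity morphisms:
Total = 2 + 7 = 9

9


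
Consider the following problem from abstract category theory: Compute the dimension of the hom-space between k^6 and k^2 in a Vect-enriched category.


In Vect-enriched categories, Hom(k^n, k^m) is the space of m x n matrices.
dim(Hom(k^6, k^2)) = 2 * 6 = 12

12


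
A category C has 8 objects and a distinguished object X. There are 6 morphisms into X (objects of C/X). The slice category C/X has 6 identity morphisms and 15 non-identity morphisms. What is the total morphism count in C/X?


In the slice category C/X, objects are morphisms to X.
Identity morphisms: 6 (one per object of C/X).
Non-identity morphisms: 15.
Total = 6 + 15 = 21

21


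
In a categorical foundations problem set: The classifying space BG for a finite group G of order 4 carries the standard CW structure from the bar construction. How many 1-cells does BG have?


In the bar-construction CW model of BG, the n-cells are indexed by
n-tuples [g_1|...|g_n] of non-identity elements of G (degenerate
simplices with some g_i = e do not contribute cells), so there are
(|G| - 1)^n n-cells.
For dim = 1 with |G| = 4:
cells = (4 - 1)^1 = 3^1 = 3

3


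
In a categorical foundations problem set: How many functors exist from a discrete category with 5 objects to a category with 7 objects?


A functor from a discrete category C to D is determined by
where each object maps. Each of the 5 objects of C can map
to any of the 7 objects of D independently.
Number of functors = 7^5 = 16807

16807


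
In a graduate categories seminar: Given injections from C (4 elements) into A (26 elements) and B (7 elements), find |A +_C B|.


The pushout A +_C B identifies the images of C in A and B.
|A +_C B| = |A| + |B| - |C| (for injections).
= 26 + 7 - 4 = 29

29


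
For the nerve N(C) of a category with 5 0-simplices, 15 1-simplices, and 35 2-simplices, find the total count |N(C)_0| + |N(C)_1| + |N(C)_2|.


The 2-skeleton of the nerve N(C) consists of simplices in dimensions 0, 1, 2:
  |N(C)_0| = 5 (objects)
  |N(C)_1| = 15 (morphisms)
  |N(C)_2| = 35 (composable pairs)
Total = 5 + 15 + 35 = 55

55


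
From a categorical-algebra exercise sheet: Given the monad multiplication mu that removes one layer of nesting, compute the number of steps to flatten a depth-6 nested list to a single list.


Each application of mu: T^2 -> T removes one layer of nesting.
Starting at depth 6 (i.e., T^6(X)), we need to reach T(X).
Number of mu applications = 6 - 1 = 5

5


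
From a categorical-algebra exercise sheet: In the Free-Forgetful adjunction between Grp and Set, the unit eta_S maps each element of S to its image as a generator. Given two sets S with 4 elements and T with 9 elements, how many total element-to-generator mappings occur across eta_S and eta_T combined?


The unit eta_X: X -> U(F(X)) of the Free-Forgetful adjunction
maps each element of X to a generator of F(X). For X = S + T (disjoint
union in Set), |S + T| = |S| + |T|.
Total mappings = 4 + 9 = 13.

13


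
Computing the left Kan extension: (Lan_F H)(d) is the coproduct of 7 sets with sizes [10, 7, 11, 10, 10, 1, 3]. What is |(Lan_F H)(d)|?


Pointwise, the left Kan extension (Lan_F H)(d) is the colimit, indexed
by the comma category (F downarrow d), of H composed with the
projection (F downarrow d) -> C. Here that colimit is given
as a coproduct (disjoint union) of sets, so its cardinality is the
sum of the sizes of the summands.
Coproduct of sets with sizes: 10 + 7 + 11 + 10 + 10 + 1 + 3
= 52

52


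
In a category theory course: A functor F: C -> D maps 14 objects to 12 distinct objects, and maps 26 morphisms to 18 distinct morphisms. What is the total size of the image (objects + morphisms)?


The image of F consists of distinct objects and distinct morphisms.
|Im(F)| on objects = 12
|Im(F)| on morphisms = 18
Total image cardinality = 12 + 18 = 30

30


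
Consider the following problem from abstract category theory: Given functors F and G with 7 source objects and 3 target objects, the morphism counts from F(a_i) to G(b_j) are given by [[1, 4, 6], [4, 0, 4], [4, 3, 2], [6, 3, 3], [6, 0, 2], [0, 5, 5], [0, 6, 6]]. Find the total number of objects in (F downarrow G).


Objects of (F downarrow G) are triples (a, b, h: F(a)->G(b)).
The count equals the sum of all entries in the hom-matrix.
sum(row 0) = 11
sum(row 1) = 8
sum(row 2) = 9
sum(row 3) = 12
sum(row 4) = 8
sum(row 5) = 10
sum(row 6) = 12
Grand total = 70

70


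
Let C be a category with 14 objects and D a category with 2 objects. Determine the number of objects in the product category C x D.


The product category C x D has objects that are pairs (c, d).
Number of pairs = |Ob(C)| * |Ob(D)| = 14 * 2 = 28

28


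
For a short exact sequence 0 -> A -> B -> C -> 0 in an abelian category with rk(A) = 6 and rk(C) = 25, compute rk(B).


For a short exact sequence 0 -> A -> B -> C -> 0,
rank is additive: rank(B) = rank(A) + rank(C).
rank(B) = 6 + 25 = 31

31


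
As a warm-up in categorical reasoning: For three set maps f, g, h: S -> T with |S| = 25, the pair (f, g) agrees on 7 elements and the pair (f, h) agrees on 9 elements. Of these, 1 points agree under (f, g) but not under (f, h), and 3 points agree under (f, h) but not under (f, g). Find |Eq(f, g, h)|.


Eq(f, g, h) is the triple-agreement set: points in S where all three
maps take the same value. Using inclusion-exclusion on the pairwise data:
Pair (f, g) agrees on 7 points; pair (f, h) on 9 points.
Points agreeing under (f, g) but not (f, h) = 1; under (f, h) but not (f, g) = 3.
Triple-agreement = agreement-in-(f, g) minus points that agree under (f, g) but not (f, h):
|Eq(f, g, h)| = 7 - 1 = 6
(cross-check via (f, h): 9 - 3 = 6.)

6


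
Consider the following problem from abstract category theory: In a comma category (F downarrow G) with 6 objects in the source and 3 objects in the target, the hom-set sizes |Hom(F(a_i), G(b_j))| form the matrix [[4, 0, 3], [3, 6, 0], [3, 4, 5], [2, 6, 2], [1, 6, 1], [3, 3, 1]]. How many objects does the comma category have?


Objects of (F downarrow G) are triples (a, b, h: F(a)->G(b)).
The count equals the sum of all entries in the hom-matrix.
sum(row 0) = 7
sum(row 1) = 9
sum(row 2) = 12
sum(row 3) = 10
sum(row 4) = 8
sum(row 5) = 7
Grand total = 53

53


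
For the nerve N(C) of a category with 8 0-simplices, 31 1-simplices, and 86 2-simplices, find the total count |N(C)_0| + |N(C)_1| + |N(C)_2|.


The 2-skeleton of the nerve N(C) consists of simplices in dimensions 0, 1, 2:
  |N(C)_0| = 8 (objects)
  |N(C)_1| = 31 (morphisms)
  |N(C)_2| = 86 (composable pairs)
Total = 8 + 31 + 86 = 125

125


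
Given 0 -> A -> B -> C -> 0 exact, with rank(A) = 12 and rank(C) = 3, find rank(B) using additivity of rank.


For a short exact sequence 0 -> A -> B -> C -> 0,
rank is additive: rank(B) = rank(A) + rank(C).
rank(B) = 12 + 3 = 15

15


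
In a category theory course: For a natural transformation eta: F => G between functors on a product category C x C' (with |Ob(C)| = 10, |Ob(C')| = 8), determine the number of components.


A natural transformation eta: F => G assigns one component morphism per
object of the domain category.
The domain is the product category C x C', so
|Ob(C x C')| = |Ob(C)| * |Ob(C')| = 10 * 8 = 80.
Therefore eta has 80 component morphisms.

80


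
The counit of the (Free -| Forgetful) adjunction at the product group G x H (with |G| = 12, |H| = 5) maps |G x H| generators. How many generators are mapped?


The counit epsilon_K: F(U(K)) -> K of the Free-Forgetful adjunction
maps |K| generators of F(U(K)) into K. For K = G x H (the product group),
|G x H| = |G| * |H|.
Total generators mapped = 12 * 5 = 60.

60


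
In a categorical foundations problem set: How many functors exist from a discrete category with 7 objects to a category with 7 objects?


A functor from a discrete category C to D is determined by
where each object maps. Each of the 7 objects of C can map
to any of the 7 objects of D independently.
Number of functors = 7^7 = 823543

823543


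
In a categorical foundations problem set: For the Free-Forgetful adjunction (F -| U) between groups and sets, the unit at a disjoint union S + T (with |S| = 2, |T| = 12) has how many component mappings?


The unit eta_X: X -> U(F(X)) of the Free-Forgetful adjunction
maps each element of X to a generator of F(X). For X = S + T (disjoint
union in Set), |S + T| = |S| + |T|.
Total mappings = 2 + 12 = 14.

14


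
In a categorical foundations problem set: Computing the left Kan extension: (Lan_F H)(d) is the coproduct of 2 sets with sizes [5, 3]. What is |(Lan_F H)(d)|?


Pointwise, the left Kan extension (Lan_F H)(d) is the colimit, indexed
by the comma category (F downarrow d), of H composed with the
projection (F downarrow d) -> C. Here that colimit is given
as a coproduct (disjoint union) of sets, so its cardinality is the
sum of the sizes of the summands.
Coproduct of sets with sizes: 5 + 3
= 8

8


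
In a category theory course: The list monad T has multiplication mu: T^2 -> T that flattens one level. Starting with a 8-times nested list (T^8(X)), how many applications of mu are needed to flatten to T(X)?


Each application of mu: T^2 -> T removes one layer of nesting.
Starting at depth 8 (i.e., T^8(X)), we need to reach T(X).
Number of mu applications = 8 - 1 = 7

7


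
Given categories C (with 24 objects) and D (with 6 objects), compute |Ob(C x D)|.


The product category C x D has objects that are pairs (c, d).
Number of pairs = |Ob(C)| * |Ob(D)| = 24 * 6 = 144

144


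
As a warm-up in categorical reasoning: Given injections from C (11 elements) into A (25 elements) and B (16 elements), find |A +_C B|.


The pushout A +_C B identifies the images of C in A and B.
|A +_C B| = |A| + |B| - |C| (for injections).
= 25 + 16 - 11 = 30

30


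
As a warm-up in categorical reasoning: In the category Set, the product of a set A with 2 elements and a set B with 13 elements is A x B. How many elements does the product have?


In Set, the product A x B is the Cartesian product.
By the universal property, |A x B| = |A| * |B|.
|A x B| = 2 * 13 = 26

26


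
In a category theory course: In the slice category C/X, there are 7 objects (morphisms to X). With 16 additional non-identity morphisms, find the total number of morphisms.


In the slice category C/X, objects are morphisms to X.
Identity morphisms: 7 (one per object of C/X).
Non-identity morphisms: 16.
Total = 7 + 16 = 23

23


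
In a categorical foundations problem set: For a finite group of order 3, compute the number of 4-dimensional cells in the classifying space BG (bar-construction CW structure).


In the bar-construction CW model of BG, the n-cells are indexed by
n-tuples [g_1|...|g_n] of non-identity elements of G (degenerate
simplices with some g_i = e do not contribute cells), so there are
(|G| - 1)^n n-cells.
For dim = 4 with |G| = 3:
cells = (3 - 1)^4 = 2^4 = 16

16


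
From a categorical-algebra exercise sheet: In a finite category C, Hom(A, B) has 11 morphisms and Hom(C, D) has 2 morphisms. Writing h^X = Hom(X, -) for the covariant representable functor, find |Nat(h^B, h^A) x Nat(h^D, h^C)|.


By the Yoneda lemma, Nat(h^B, h^A) is isomorphic to Hom(A, B),
so |Nat(h^B, h^A)| = |Hom(A, B)| and |Nat(h^D, h^C)| = |Hom(C, D)|.
|Hom(A, B)| = 11, |Hom(C, D)| = 2.
|Nat(h^B, h^A) x Nat(h^D, h^C)| = 11 * 2 = 22

22


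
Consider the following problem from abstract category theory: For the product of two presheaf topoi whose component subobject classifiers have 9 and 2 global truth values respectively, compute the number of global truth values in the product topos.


In a product of presheaf topoi E_1 x E_2, the subobject classifier
is Omega = Omega_1 x Omega_2 (componentwise), so
|Omega(top)| = |Omega_1(top_1)| * |Omega_2(top_2)|.
= 9 * 2 = 18.

18


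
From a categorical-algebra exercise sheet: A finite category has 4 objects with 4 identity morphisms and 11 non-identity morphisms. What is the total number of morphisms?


Each object has an identity morphism, giving 4 identities.
Adding the 11 non-identity morphisms:
Total = 4 + 11 = 15

15


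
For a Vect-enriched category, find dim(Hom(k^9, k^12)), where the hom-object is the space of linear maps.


In Vect-enriched categories, Hom(k^n, k^m) is the space of m x n matrices.
dim(Hom(k^9, k^12)) = 12 * 9 = 108

108


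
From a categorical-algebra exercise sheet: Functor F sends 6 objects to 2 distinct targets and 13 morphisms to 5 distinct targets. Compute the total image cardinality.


The image of F consists of distinct objects and distinct morphisms.
|Im(F)| on objects = 2
|Im(F)| on morphisms = 5
Total image cardinality = 2 + 5 = 7

7


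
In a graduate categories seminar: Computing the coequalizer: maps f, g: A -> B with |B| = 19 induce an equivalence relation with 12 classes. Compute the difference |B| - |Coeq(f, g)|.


The coequalizer Coeq(f, g) = B / ~ has one element per equivalence class.
|B| = 19, |Coeq(f, g)| = 12.
|B| - |Coeq(f, g)| = 19 - 12 = 7.

7


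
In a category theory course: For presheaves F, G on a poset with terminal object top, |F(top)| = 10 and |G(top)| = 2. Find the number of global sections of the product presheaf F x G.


Global sections of a presheaf on a poset with terminal top satisfy
Gamma(H) ~ H(top). Presheaves admit pointwise products, so
(F x G)(top) = F(top) x G(top) (Cartesian product).
|Gamma(F x G)| = |F(top)| * |G(top)| = 10 * 2 = 20.

20


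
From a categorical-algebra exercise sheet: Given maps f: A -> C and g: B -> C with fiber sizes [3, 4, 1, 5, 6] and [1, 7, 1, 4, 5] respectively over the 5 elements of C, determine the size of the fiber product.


The pullback A x_C B consists of pairs (a, b) with f(a) = g(b).
For each element c in C, the fiber product has |f^-1(c)| * |g^-1(c)| elements.
Summing over C: 3 * 1 + 4 * 7 + 1 * 1 + 5 * 4 + 6 * 5
= 3 + 28 + 1 + 20 + 30 = 82

82


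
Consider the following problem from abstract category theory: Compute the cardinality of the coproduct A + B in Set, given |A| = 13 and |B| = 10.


In Set, the coproduct A + B is the disjoint union.
|A + B| = |A| + |B| = 13 + 10 = 23

23


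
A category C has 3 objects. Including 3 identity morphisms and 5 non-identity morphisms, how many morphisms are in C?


Each object has an identity morphism, giving 3 identities.
Adding the 5 non-identity morphisms:
Total = 3 + 5 = 8

8


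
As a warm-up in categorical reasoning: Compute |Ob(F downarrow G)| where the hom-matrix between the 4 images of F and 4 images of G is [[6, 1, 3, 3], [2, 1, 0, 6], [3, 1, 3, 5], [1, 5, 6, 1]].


Objects of (F downarrow G) are triples (a, b, h: F(a)->G(b)).
The count equals the sum of all entries in the hom-matrix.
sum(row 0) = 13
sum(row 1) = 9
sum(row 2) = 12
sum(row 3) = 13
Grand total = 47

47


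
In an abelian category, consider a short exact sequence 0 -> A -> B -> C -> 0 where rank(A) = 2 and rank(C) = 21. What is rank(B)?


For a short exact sequence 0 -> A -> B -> C -> 0,
rank is additive: rank(B) = rank(A) + rank(C).
rank(B) = 2 + 21 = 23

23


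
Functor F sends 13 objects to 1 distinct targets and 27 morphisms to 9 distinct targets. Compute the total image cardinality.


The image of F consists of distinct objects and distinct morphisms.
|Im(F)| on objects = 1
|Im(F)| on morphisms = 9
Total image cardinality = 1 + 9 = 10

10


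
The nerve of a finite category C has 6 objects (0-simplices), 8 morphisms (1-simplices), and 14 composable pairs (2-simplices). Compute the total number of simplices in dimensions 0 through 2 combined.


The 2-skeleton of the nerve N(C) consists of simplices in dimensions 0, 1, 2:
  |N(C)_0| = 6 (objects)
  |N(C)_1| = 8 (morphisms)
  |N(C)_2| = 14 (composable pairs)
Total = 6 + 8 + 14 = 28

28


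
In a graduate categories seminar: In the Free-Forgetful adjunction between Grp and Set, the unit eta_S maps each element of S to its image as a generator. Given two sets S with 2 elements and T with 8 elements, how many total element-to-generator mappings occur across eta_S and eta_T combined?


The unit eta_X: X -> U(F(X)) of the Free-Forgetful adjunction
maps each element of X to a generator of F(X). For X = S + T (disjoint
union in Set), |S + T| = |S| + |T|.
Total mappings = 2 + 8 = 10.

10


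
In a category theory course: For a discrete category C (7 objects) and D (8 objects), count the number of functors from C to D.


A functor from a discrete category C to D is determined by
where each object maps. Each of the 7 objects of C can map
to any of the 8 objects of D independently.
Number of functors = 8^7 = 2097152

2097152


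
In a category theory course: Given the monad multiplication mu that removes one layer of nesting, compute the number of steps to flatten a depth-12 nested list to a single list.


Each application of mu: T^2 -> T removes one layer of nesting.
Starting at depth 12 (i.e., T^12(X)), we need to reach T(X).
Number of mu applications = 12 - 1 = 11

11


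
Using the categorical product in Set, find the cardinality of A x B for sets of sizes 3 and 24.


In Set, the product A x B is the Cartesian product.
By the universal property, |A x B| = |A| * |B|.
|A x B| = 3 * 24 = 72

72


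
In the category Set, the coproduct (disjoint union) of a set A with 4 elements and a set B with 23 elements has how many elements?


In Set, the coproduct A + B is the disjoint union.
|A + B| = |A| + |B| = 4 + 23 = 27

27


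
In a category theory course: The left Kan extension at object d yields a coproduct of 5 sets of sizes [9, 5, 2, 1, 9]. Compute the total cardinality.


Pointwise, the left Kan extension (Lan_F H)(d) is the colimit, indexed
by the comma category (F downarrow d), of H composed with the
projection (F downarrow d) -> C. Here that colimit is given
as a coproduct (disjoint union) of sets, so its cardinality is the
sum of the sizes of the summands.
Coproduct of sets with sizes: 9 + 5 + 2 + 1 + 9
= 26

26


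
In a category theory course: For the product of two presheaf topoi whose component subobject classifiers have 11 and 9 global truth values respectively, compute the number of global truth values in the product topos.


In a product of presheaf topoi E_1 x E_2, the subobject classifier
is Omega = Omega_1 x Omega_2 (componentwise), so
|Omega(top)| = |Omega_1(top_1)| * |Omega_2(top_2)|.
= 11 * 9 = 99.

99
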